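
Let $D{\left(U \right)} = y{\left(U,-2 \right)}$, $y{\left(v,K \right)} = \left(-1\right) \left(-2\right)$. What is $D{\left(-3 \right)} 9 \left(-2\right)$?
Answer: $-36$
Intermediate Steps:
$y{\left(v,K \right)} = 2$
$D{\left(U \right)} = 2$
$D{\left(-3 \right)} 9 \left(-2\right) = 2 \cdot 9 \left(-2\right) = 18 \left(-2\right) = -36$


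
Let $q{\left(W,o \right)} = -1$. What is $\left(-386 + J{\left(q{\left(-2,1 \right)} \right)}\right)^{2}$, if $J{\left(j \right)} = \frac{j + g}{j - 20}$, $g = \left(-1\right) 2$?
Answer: $\frac{7295401}{49} \approx 1.4889 \cdot 10^{5}$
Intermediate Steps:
$g = -2$
$J{\left(j \right)} = \frac{-2 + j}{-20 + j}$ ($J{\left(j \right)} = \frac{j - 2}{j - 20} = \frac{-2 + j}{-20 + j}$)
$\left(-386 + J{\left(q{\left(-2,1 \right)} \right)}\right)^{2} = \left(-386 + \frac{-2 - 1}{-20 - 1}\right)^{2} = \left(-386 + \frac{1}{-21} \left(-3\right)\right)^{2} = \left(-386 - - \frac{1}{7}\right)^{2} = \left(-386 + \frac{1}{7}\right)^{2} = \left(- \frac{2701}{7}\right)^{2} = \frac{7295401}{49}$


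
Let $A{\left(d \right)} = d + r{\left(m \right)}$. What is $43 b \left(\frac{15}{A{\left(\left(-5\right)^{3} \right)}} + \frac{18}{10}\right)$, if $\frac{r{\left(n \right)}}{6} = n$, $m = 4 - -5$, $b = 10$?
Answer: $\frac{48504}{71} \approx 683.16$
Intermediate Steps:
$m = 9$ ($m = 4 + 5 = 9$)
$r{\left(n \right)} = 6 n$
$A{\left(d \right)} = 54 + d$ ($A{\left(d \right)} = d + 6 \cdot 9 = d + 54 = 54 + d$)
$43 b \left(\frac{15}{A{\left(\left(-5\right)^{3} \right)}} + \frac{18}{10}\right) = 43 \cdot 10 \left(\frac{15}{54 + \left(-5\right)^{3}} + \frac{18}{10}\right) = 430 \left(\frac{15}{54 - 125} + 18 \cdot \frac{1}{10}\right) = 430 \left(\frac{15}{-71} + \frac{9}{5}\right) = 430 \left(15 \left(- \frac{1}{71}\right) + \frac{9}{5}\right) = 430 \left(- \frac{15}{71} + \frac{9}{5}\right) = 430 \cdot \frac{564}{355} = \frac{48504}{71}$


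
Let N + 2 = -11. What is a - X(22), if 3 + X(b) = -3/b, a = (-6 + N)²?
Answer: 8011/22 ≈ 364.14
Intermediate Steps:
N = -13 (N = -2 - 11 = -13)
a = 361 (a = (-6 - 13)² = (-19)² = 361)
X(b) = -3 - 3/b
a - X(22) = 361 - (-3 - 3/22) = 361 - 1*(-69/22) = 361 + 69/22 = 8011/22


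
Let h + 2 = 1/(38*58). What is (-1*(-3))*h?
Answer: -13221/2204 ≈ -5.9986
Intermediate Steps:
h = -4407/2204 (h = -2 + 1/(38*58) = -2 + 1/2204 = -4407/2204 ≈ -1.9995)
(-1*(-3))*h = -1*(-3)*(-4407/2204) = 3*(-4407/2204) = -13221/2204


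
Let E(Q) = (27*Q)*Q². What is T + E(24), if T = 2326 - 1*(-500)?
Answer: 376074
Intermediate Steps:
T = 2826 (T = 2326 + 500 = 2826)
E(Q) = 27*Q³
T + E(24) = 2826 + 27*24³ = 2826 + 27*13824 = 2826 + 373248 = 376074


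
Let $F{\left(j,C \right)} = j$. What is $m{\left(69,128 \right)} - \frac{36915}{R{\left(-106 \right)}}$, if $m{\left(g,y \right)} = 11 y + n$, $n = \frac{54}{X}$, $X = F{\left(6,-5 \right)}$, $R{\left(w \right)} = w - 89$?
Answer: $\frac{20882}{13} \approx 1606.3$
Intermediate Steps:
$R{\left(w \right)} = -89 + w$
$X = 6$
$n = 9$ ($n = \frac{54}{6} = 54 \cdot \frac{1}{6} = 9$)
$m{\left(g,y \right)} = 9 + 11 y$ ($m{\left(g,y \right)} = 11 y + 9 = 9 + 11 y$)
$m{\left(69,128 \right)} - \frac{36915}{R{\left(-106 \right)}} = \left(9 + 11 \cdot 128\right) - \frac{36915}{-89 - 106} = \left(9 + 1408\right) - \frac{36915}{-195} = 1417 - 36915 \left(- \frac{1}{195}\right) = 1417 - - \frac{2461}{13} = 1417 + \frac{2461}{13} = \frac{20882}{13}$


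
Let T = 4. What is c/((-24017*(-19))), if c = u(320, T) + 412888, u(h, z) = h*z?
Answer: 414168/456323 ≈ 0.90762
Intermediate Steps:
c = 414168 (c = 320*4 + 412888 = 1280 + 412888 = 414168)
c/((-24017*(-19))) = 414168/((-24017*(-19))) = 414168/456323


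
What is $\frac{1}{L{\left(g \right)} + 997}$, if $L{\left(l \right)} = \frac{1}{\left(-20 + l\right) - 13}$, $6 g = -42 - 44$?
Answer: $\frac{142}{141571} \approx 0.001003$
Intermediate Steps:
$g = - \frac{43}{3}$ ($g = \frac{-42 - 44}{6} = \frac{1}{6} \left(-86\right) = - \frac{43}{3} \approx -14.333$)
$L{\left(l \right)} = \frac{1}{-33 + l}$
$\frac{1}{L{\left(g \right)} + 997} = \frac{1}{\frac{1}{-33 - \frac{43}{3}} + 997} = \frac{1}{\frac{1}{- \frac{142}{3}} + 997} = \frac{1}{- \frac{3}{142} + 997} = \frac{1}{\frac{141571}{142}} = \frac{142}{141571}$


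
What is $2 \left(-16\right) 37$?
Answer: $-1184$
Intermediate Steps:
$2 \left(-16\right) 37 = \left(-32\right) 37 = -1184$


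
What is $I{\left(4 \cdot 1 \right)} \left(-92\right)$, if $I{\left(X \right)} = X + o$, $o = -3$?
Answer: $-92$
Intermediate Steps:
$I{\left(X \right)} = -3 + X$ ($I{\left(X \right)} = X - 3 = -3 + X$)
$I{\left(4 \cdot 1 \right)} \left(-92\right) = \left(-3 + 4 \cdot 1\right) \left(-92\right) = \left(-3 + 4\right) \left(-92\right) = 1 \left(-92\right) = -92$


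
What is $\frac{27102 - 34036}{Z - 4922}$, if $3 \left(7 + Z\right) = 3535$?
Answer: $\frac{10401}{5626} \approx 1.8487$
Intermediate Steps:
$Z = \frac{3514}{3}$ ($Z = -7 + \frac{1}{3} \cdot 3535 = -7 + \frac{3535}{3} = \frac{3514}{3} \approx 1171.3$)
$\frac{27102 - 34036}{Z - 4922} = \frac{27102 - 34036}{\frac{3514}{3} - 4922} = - \frac{6934}{- \frac{11252}{3}} = \left(-6934\right) \left(- \frac{3}{11252}\right) = \frac{10401}{5626}$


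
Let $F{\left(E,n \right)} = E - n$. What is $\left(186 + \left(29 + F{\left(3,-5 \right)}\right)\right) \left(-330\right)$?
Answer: $-73590$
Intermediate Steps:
$\left(186 + \left(29 + F{\left(3,-5 \right)}\right)\right) \left(-330\right) = \left(186 + \left(29 + \left(3 - -5\right)\right)\right) \left(-330\right) = \left(186 + \left(29 + \left(3 + 5\right)\right)\right) \left(-330\right) = \left(186 + \left(29 + 8\right)\right) \left(-330\right) = \left(186 + 37\right) \left(-330\right) = 223 \left(-330\right) = -73590$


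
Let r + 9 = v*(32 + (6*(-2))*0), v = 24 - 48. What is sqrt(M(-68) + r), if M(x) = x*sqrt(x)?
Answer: sqrt(-777 - 136*I*sqrt(17)) ≈ 9.5186 - 29.455*I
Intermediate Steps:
M(x) = x**(3/2)
v = -24
r = -777 (r = -9 - 24*(32 + (6*(-2))*0) = -9 - 24*(32 - 12*0) = -9 - 24*(32 + 0) = -9 - 24*32 = -9 - 768 = -777)
sqrt(M(-68) + r) = sqrt((-68)**(3/2) - 777) = sqrt(-136*I*sqrt(17) - 777) = sqrt(-777 - 136*I*sqrt(17))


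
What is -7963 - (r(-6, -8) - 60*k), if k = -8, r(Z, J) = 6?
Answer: -8449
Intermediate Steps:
-7963 - (r(-6, -8) - 60*k) = -7963 - (6 - 60*(-8)) = -7963 - (6 + 480) = -7963 - 1*486 = -7963 - 486 = -8449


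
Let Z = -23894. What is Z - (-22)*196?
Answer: -19582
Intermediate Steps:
Z - (-22)*196 = -23894 - (-22)*196 = -23894 - 1*(-4312) = -23894 + 4312 = -19582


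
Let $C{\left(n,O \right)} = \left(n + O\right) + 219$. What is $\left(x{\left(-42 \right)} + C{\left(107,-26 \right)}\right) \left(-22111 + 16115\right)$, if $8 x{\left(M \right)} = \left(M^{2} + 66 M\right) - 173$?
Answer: $- \frac{1827281}{2} \approx -9.1364 \cdot 10^{5}$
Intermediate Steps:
$x{\left(M \right)} = - \frac{173}{8} + \frac{M^{2}}{8} + \frac{33 M}{4}$ ($x{\left(M \right)} = \frac{\left(M^{2} + 66 M\right) - 173}{8} = \frac{-173 + M^{2} + 66 M}{8} = - \frac{173}{8} + \frac{M^{2}}{8} + \frac{33 M}{4}$)
$C{\left(n,O \right)} = 219 + O + n$ ($C{\left(n,O \right)} = \left(O + n\right) + 219 = 219 + O + n$)
$\left(x{\left(-42 \right)} + C{\left(107,-26 \right)}\right) \left(-22111 + 16115\right) = \left(\left(- \frac{173}{8} + \frac{\left(-42\right)^{2}}{8} + \frac{33}{4} \left(-42\right)\right) + \left(219 - 26 + 107\right)\right) \left(-22111 + 16115\right) = \left(\left(- \frac{173}{8} + \frac{1}{8} \cdot 1764 - \frac{693}{2}\right) + 300\right) \left(-5996\right) = \left(\left(- \frac{173}{8} + \frac{441}{2} - \frac{693}{2}\right) + 300\right) \left(-5996\right) = \left(- \frac{1181}{8} + 300\right) \left(-5996\right) = \frac{1219}{8} \left(-5996\right) = - \frac{1827281}{2}$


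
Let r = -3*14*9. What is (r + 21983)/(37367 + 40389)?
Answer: 21605/77756 ≈ 0.27786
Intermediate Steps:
r = -378 (r = -42*9 = -378)
(r + 21983)/(37367 + 40389) = (-378 + 21983)/(37367 + 40389) = 21605/77756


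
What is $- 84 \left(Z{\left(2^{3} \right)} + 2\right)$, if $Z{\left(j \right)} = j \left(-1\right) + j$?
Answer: $-168$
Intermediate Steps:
$Z{\left(j \right)} = 0$ ($Z{\left(j \right)} = - j + j = 0$)
$- 84 \left(Z{\left(2^{3} \right)} + 2\right) = - 84 \left(0 + 2\right) = \left(-84\right) 2 = -168$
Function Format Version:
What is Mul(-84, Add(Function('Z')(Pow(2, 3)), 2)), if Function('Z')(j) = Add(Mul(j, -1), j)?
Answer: -168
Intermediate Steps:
Function('Z')(j) = 0 (Function('Z')(j) = Add(Mul(-1, j), j) = 0)
Mul(-84, Add(Function('Z')(Pow(2, 3)), 2)) = Mul(-84, Add(0, 2)) = Mul(-84, 2) = -168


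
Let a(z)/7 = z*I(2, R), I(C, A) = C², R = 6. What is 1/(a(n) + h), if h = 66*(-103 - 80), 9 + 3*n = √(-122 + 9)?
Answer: -54729/665658394 - 21*I*√113/332829197 ≈ -8.2218e-5 - 6.7071e-7*I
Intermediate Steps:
n = -3 + I*√113/3 (n = -3 + √(-122 + 9)/3 = -3 + √(-113)/3 = -3 + (I*√113)/3 = -3 + I*√113/3 ≈ -3.0 + 3.5434*I)
a(z) = 28*z (a(z) = 7*(z*2²) = 7*(z*4) = 7*(4*z) = 28*z)
h = -12078 (h = 66*(-183) = -12078)
1/(a(n) + h) = 1/(28*(-3 + I*√113/3) - 12078) = 1/((-84 + 28*I*√113/3) - 12078) = 1/(-12162 + 28*I*√113/3)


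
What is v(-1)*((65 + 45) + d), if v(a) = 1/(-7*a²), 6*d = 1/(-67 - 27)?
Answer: -62039/3948 ≈ -15.714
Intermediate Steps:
d = -1/564 (d = 1/(6*(-67 - 27)) = (⅙)/(-94) = (⅙)*(-1/94) = -1/564 ≈ -0.0017731)
v(a) = -1/(7*a²)
v(-1)*((65 + 45) + d) = (-⅐/(-1)²)*((65 + 45) - 1/564) = (-⅐*1)*(110 - 1/564) = -⅐*62039/564 = -62039/3948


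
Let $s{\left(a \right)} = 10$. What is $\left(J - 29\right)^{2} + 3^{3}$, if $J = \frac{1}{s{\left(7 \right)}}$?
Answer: $\frac{86221}{100} \approx 862.21$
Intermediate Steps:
$J = \frac{1}{10} \approx 0.1$
$\left(J - 29\right)^{2} + 3^{3} = \left(\frac{1}{10} - 29\right)^{2} + 3^{3} = \left(- \frac{289}{10}\right)^{2} + 27 = \frac{83521}{100} + 27 = \frac{86221}{100}$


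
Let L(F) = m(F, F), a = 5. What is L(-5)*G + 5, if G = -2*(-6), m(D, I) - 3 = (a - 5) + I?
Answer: -19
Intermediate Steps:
m(D, I) = 3 + I (m(D, I) = 3 + ((5 - 5) + I) = 3 + (0 + I) = 3 + I)
G = 12
L(F) = 3 + F
L(-5)*G + 5 = (3 - 5)*12 + 5 = -2*12 + 5 = -24 + 5 = -19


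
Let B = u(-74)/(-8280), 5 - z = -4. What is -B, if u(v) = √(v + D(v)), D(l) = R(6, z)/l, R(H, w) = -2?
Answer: I*√101269/306360 ≈ 0.0010387*I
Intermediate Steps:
z = 9 (z = 5 - 1*(-4) = 5 + 4 = 9)
D(l) = -2/l
u(v) = √(v - 2/v)
B = -I*√101269/306360 (B = √(-74 - 2/(-74))/(-8280) = √(-74 - 2*(-1/74))*(-1/8280) = √(-74 + 1/37)*(-1/8280) = √(-2737/37)*(-1/8280) = (I*√101269/37)*(-1/8280) = -I*√101269/306360 ≈ -0.0010387*I)
-B = -(-1)*I*√101269/306360 = I*√101269/306360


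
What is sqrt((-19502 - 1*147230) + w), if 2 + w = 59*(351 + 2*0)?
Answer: 15*I*sqrt(649) ≈ 382.13*I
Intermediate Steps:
w = 20707 (w = -2 + 59*(351 + 2*0) = -2 + 59*(351 + 0) = -2 + 59*351 = -2 + 20709 = 20707)
sqrt((-19502 - 1*147230) + w) = sqrt((-19502 - 1*147230) + 20707) = sqrt((-19502 - 147230) + 20707) = sqrt(-166732 + 20707) = sqrt(-146025) = 15*I*sqrt(649)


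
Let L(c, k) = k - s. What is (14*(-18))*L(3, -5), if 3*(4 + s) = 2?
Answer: 420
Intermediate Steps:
s = -10/3 (s = -4 + (1/3)*2 = -4 + 2/3 = -10/3 ≈ -3.3333)
L(c, k) = 10/3 + k (L(c, k) = k - 1*(-10/3) = k + 10/3 = 10/3 + k)
(14*(-18))*L(3, -5) = (14*(-18))*(10/3 - 5) = -252*(-5/3) = 420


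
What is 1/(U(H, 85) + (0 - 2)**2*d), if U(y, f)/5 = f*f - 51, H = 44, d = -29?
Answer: 1/35754 ≈ 2.7969e-5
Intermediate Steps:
U(y, f) = -255 + 5*f**2 (U(y, f) = 5*(f*f - 51) = 5*(f**2 - 51) = 5*(-51 + f**2) = -255 + 5*f**2)
1/(U(H, 85) + (0 - 2)**2*d) = 1/((-255 + 5*85**2) + (0 - 2)**2*(-29)) = 1/((-255 + 5*7225) + (-2)**2*(-29)) = 1/((-255 + 36125) + 4*(-29)) = 1/(35870 - 116) = 1/35754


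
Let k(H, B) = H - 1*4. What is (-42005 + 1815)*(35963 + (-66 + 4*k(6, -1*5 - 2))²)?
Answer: -1580552130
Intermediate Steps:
k(H, B) = -4 + H (k(H, B) = H - 4 = -4 + H)
(-42005 + 1815)*(35963 + (-66 + 4*k(6, -1*5 - 2))²) = (-42005 + 1815)*(35963 + (-66 + 4*(-4 + 6))²) = -40190*(35963 + (-66 + 4*2)²) = -40190*(35963 + (-66 + 8)²) = -40190*(35963 + (-58)²) = -40190*(35963 + 3364) = -40190*39327 = -1580552130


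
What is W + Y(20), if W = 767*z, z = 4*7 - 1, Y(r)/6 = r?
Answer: 20829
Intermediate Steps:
Y(r) = 6*r
z = 27 (z = 28 - 1 = 27)
W = 20709 (W = 767*27 = 20709)
W + Y(20) = 20709 + 6*20 = 20709 + 120 = 20829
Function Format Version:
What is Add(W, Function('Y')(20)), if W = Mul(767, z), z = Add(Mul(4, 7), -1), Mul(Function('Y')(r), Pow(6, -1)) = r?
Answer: 20829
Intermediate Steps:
Function('Y')(r) = Mul(6, r)
z = 27 (z = Add(28, -1) = 27)
W = 20709 (W = Mul(767, 27) = 20709)
Add(W, Function('Y')(20)) = Add(20709, Mul(6, 20)) = Add(20709, 120) = 20829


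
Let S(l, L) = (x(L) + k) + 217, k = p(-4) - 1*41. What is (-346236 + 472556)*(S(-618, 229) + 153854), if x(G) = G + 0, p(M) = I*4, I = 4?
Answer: 19488018000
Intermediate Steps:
p(M) = 16 (p(M) = 4*4 = 16)
x(G) = G
k = -25 (k = 16 - 1*41 = 16 - 41 = -25)
S(l, L) = 192 + L (S(l, L) = (L - 25) + 217 = (-25 + L) + 217 = 192 + L)
(-346236 + 472556)*(S(-618, 229) + 153854) = (-346236 + 472556)*((192 + 229) + 153854) = 126320*(421 + 153854) = 126320*154275 = 19488018000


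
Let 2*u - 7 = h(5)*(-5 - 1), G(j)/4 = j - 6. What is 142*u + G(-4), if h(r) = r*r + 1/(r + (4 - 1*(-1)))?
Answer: -51178/5 ≈ -10236.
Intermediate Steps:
h(r) = r**2 + 1/(5 + r) (h(r) = r**2 + 1/(r + (4 + 1)) = r**2 + 1/(r + 5) = r**2 + 1/(5 + r))
G(j) = -24 + 4*j (G(j) = 4*(j - 6) = 4*(-6 + j) = -24 + 4*j)
u = -359/5 (u = 7/2 + (((1 + 5**3 + 5*5**2)/(5 + 5))*(-5 - 1))/2 = 7/2 + (((1 + 125 + 5*25)/10)*(-6))/2 = 7/2 + (((1 + 125 + 125)/10)*(-6))/2 = 7/2 + (((1/10)*251)*(-6))/2 = 7/2 + ((251/10)*(-6))/2 = 7/2 + (1/2)*(-753/5) = 7/2 - 753/10 = -359/5 ≈ -71.800)
142*u + G(-4) = 142*(-359/5) + (-24 + 4*(-4)) = -50978/5 + (-24 - 16) = -50978/5 - 40 = -51178/5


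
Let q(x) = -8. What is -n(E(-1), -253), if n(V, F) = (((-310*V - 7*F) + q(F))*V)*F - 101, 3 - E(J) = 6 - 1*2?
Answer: -524368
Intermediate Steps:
E(J) = -1 (E(J) = 3 - (6 - 1*2) = 3 - (6 - 2) = 3 - 1*4 = 3 - 4 = -1)
n(V, F) = -101 + F*V*(-8 - 310*V - 7*F) (n(V, F) = (((-310*V - 7*F) - 8)*V)*F - 101 = ((-8 - 310*V - 7*F)*V)*F - 101 = (V*(-8 - 310*V - 7*F))*F - 101 = F*V*(-8 - 310*V - 7*F) - 101 = -101 + F*V*(-8 - 310*V - 7*F))
-n(E(-1), -253) = -(-101 - 310*(-253)*(-1)**2 - 8*(-253)*(-1) - 7*(-1)*(-253)**2) = -(-101 - 310*(-253)*1 - 2024 - 7*(-1)*64009) = -(-101 + 78430 - 2024 + 448063) = -1*524368 = -524368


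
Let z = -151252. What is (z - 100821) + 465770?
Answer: 213697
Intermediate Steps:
(z - 100821) + 465770 = (-151252 - 100821) + 465770 = -252073 + 465770 = 213697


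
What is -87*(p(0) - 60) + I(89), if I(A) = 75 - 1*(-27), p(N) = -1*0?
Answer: 5322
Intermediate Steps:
p(N) = 0
I(A) = 102 (I(A) = 75 + 27 = 102)
-87*(p(0) - 60) + I(89) = -87*(0 - 60) + 102 = -87*(-60) + 102 = 5220 + 102 = 5322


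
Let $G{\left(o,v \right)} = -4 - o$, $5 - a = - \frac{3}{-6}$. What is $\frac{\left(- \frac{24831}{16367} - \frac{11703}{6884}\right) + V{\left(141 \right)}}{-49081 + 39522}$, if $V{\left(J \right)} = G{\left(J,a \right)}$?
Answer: $\frac{16699691665}{1077016621252} \approx 0.015506$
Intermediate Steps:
$a = \frac{9}{2}$ ($a = 5 - - \frac{3}{-6} = 5 - \left(-3\right) \left(- \frac{1}{6}\right) = 5 - \frac{1}{2} = \frac{9}{2} \approx 4.5$)
$V{\left(J \right)} = -4 - J$
$\frac{\left(- \frac{24831}{16367} - \frac{11703}{6884}\right) + V{\left(141 \right)}}{-49081 + 39522} = \frac{\left(- \frac{24831}{16367} - \frac{11703}{6884}\right) - 145}{-49081 + 39522} = \frac{\left(\left(-24831\right) \frac{1}{16367} - \frac{11703}{6884}\right) - 145}{-9559} = \left(\left(- \frac{24831}{16367} - \frac{11703}{6884}\right) - 145\right) \left(- \frac{1}{9559}\right) = \left(- \frac{362479605}{112670428} - 145\right) \left(- \frac{1}{9559}\right) = \left(- \frac{16699691665}{112670428}\right) \left(- \frac{1}{9559}\right) = \frac{16699691665}{1077016621252}$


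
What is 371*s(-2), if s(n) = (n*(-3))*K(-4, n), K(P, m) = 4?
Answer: 8904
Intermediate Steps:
s(n) = -12*n (s(n) = (n*(-3))*4 = -3*n*4 = -12*n)
371*s(-2) = 371*(-12*(-2)) = 371*24 = 8904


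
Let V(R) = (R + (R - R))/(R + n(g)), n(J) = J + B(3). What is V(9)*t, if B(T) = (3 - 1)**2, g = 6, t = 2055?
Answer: 18495/19 ≈ 973.42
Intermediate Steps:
B(T) = 4 (B(T) = 2**2 = 4)
n(J) = 4 + J (n(J) = J + 4 = 4 + J)
V(R) = R/(10 + R) (V(R) = (R + (R - R))/(R + (4 + 6)) = (R + 0)/(R + 10) = R/(10 + R))
V(9)*t = (9/(10 + 9))*2055 = (9/19)*2055 = 18495/19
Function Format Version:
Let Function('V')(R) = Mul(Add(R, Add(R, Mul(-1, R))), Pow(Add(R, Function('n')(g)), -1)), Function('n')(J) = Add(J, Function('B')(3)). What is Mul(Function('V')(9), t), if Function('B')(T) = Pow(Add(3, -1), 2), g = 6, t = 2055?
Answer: Rational(18495, 19) ≈ 973.42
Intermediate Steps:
Function('B')(T) = 4 (Function('B')(T) = Pow(2, 2) = 4)
Function('n')(J) = Add(4, J) (Function('n')(J) = Add(J, 4) = Add(4, J))
Function('V')(R) = Mul(R, Pow(Add(10, R), -1)) (Function('V')(R) = Mul(Add(R, Add(R, Mul(-1, R))), Pow(Add(R, Add(4, 6)), -1)) = Mul(Add(R, 0), Pow(Add(R, 10), -1)) = Mul(R, Pow(Add(10, R), -1)))
Mul(Function('V')(9), t) = Mul(Mul(9, Pow(Add(10, 9), -1)), 2055) = Mul(Mul(9, Pow(19, -1)), 2055) = Mul(Mul(9, Rational(1, 19)), 2055) = Mul(Rational(9, 19), 2055) = Rational(18495, 19)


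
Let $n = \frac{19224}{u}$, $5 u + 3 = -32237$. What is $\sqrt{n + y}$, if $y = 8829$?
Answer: $\frac{21 \sqrt{13001586}}{806} \approx 93.947$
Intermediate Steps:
$u = -6448$ ($u = - \frac{3}{5} + \frac{1}{5} \left(-32237\right) = - \frac{3}{5} - \frac{32237}{5} = -6448$)
$n = - \frac{2403}{806}$ ($n = \frac{19224}{-6448} = 19224 \left(- \frac{1}{6448}\right) = - \frac{2403}{806} \approx -2.9814$)
$\sqrt{n + y} = \sqrt{- \frac{2403}{806} + 8829} = \sqrt{\frac{7113771}{806}} = \frac{21 \sqrt{13001586}}{806}$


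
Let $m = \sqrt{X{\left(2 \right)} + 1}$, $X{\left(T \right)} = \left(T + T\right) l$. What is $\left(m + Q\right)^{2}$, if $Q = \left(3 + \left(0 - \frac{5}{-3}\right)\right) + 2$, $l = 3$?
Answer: $\frac{517}{9} + \frac{40 \sqrt{13}}{3} \approx 105.52$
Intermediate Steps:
$X{\left(T \right)} = 6 T$ ($X{\left(T \right)} = \left(T + T\right) 3 = 2 T 3 = 6 T$)
$m = \sqrt{13}$ ($m = \sqrt{6 \cdot 2 + 1} = \sqrt{12 + 1} = \sqrt{13} \approx 3.6056$)
$Q = \frac{20}{3}$ ($Q = \left(3 + \left(0 - 5 \left(- \frac{1}{3}\right)\right)\right) + 2 = \left(3 + \left(0 - - \frac{5}{3}\right)\right) + 2 = \left(3 + \left(0 + \frac{5}{3}\right)\right) + 2 = \left(3 + \frac{5}{3}\right) + 2 = \frac{14}{3} + 2 = \frac{20}{3} \approx 6.6667$)
$\left(m + Q\right)^{2} = \left(\sqrt{13} + \frac{20}{3}\right)^{2} = \left(\frac{20}{3} + \sqrt{13}\right)^{2}$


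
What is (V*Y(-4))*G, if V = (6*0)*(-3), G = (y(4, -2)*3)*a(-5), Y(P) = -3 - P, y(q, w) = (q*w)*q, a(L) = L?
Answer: 0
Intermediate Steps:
y(q, w) = w*q**2
G = 480 (G = (-2*4**2*3)*(-5) = (-2*16*3)*(-5) = -32*3*(-5) = -96*(-5) = 480)
V = 0 (V = 0*(-3) = 0)
(V*Y(-4))*G = (0*(-3 - 1*(-4)))*480 = (0*(-3 + 4))*480 = (0*1)*480 = 0*480 = 0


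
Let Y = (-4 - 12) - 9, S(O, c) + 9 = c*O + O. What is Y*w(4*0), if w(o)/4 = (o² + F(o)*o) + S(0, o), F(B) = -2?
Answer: 900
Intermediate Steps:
S(O, c) = -9 + O + O*c (S(O, c) = -9 + (c*O + O) = -9 + (O*c + O) = -9 + (O + O*c) = -9 + O + O*c)
Y = -25 (Y = -16 - 9 = -25)
w(o) = -36 - 8*o + 4*o² (w(o) = 4*((o² - 2*o) + (-9 + 0 + 0*o)) = 4*((o² - 2*o) + (-9 + 0 + 0)) = 4*((o² - 2*o) - 9) = 4*(-9 + o² - 2*o) = -36 - 8*o + 4*o²)
Y*w(4*0) = -25*(-36 - 32*0 + 4*(4*0)²) = -25*(-36 - 8*0 + 4*0²) = -25*(-36 + 0 + 4*0) = -25*(-36 + 0 + 0) = -25*(-36) = 900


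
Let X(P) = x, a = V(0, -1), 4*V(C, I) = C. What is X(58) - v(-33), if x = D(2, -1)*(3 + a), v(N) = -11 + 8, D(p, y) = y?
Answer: 0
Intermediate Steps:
V(C, I) = C/4
a = 0 (a = (¼)*0 = 0)
v(N) = -3
x = -3 (x = -(3 + 0) = -1*3 = -3)
X(P) = -3
X(58) - v(-33) = -3 - 1*(-3) = -3 + 3 = 0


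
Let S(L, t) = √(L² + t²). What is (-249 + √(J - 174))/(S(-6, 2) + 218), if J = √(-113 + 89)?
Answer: -9047/7914 + 83*√10/7914 + 109*√(-174 + 2*I*√6)/23742 - √10*√(-174 + 2*I*√6)/23742 ≈ -1.1092 + 0.058809*I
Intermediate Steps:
J = 2*I*√6 (J = √(-24) = 2*I*√6 ≈ 4.899*I)
(-249 + √(J - 174))/(S(-6, 2) + 218) = (-249 + √(2*I*√6 - 174))/(√((-6)² + 2²) + 218) = (-249 + √(-174 + 2*I*√6))/(√(36 + 4) + 218) = (-249 + √(-174 + 2*I*√6))/(√40 + 218) = (-249 + √(-174 + 2*I*√6))/(2*√10 + 218) = (-249 + √(-174 + 2*I*√6))/(218 + 2*√10)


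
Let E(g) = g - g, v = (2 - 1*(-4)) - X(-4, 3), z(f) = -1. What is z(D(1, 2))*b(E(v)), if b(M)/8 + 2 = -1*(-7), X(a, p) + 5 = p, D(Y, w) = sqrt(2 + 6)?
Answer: -40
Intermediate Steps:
D(Y, w) = 2*sqrt(2) (D(Y, w) = sqrt(8) = 2*sqrt(2))
X(a, p) = -5 + p
v = 8 (v = (2 - 1*(-4)) - (-5 + 3) = (2 + 4) - 1*(-2) = 6 + 2 = 8)
E(g) = 0
b(M) = 40 (b(M) = -16 + 8*(-1*(-7)) = -16 + 8*7 = -16 + 56 = 40)
z(D(1, 2))*b(E(v)) = -1*40 = -40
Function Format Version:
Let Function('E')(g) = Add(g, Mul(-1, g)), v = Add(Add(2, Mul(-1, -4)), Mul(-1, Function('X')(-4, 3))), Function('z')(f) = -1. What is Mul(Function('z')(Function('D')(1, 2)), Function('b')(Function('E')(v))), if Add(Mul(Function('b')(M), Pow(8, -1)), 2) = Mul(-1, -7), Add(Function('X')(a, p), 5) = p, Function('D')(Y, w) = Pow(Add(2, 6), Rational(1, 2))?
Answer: -40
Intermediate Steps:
Function('D')(Y, w) = Mul(2, Pow(2, Rational(1, 2))) (Function('D')(Y, w) = Pow(8, Rational(1, 2)) = Mul(2, Pow(2, Rational(1, 2))))
Function('X')(a, p) = Add(-5, p)
v = 8 (v = Add(Add(2, Mul(-1, -4)), Mul(-1, Add(-5, 3))) = Add(Add(2, 4), Mul(-1, -2)) = Add(6, 2) = 8)
Function('E')(g) = 0
Function('b')(M) = 40 (Function('b')(M) = Add(-16, Mul(8, Mul(-1, -7))) = Add(-16, Mul(8, 7)) = Add(-16, 56) = 40)
Mul(Function('z')(Function('D')(1, 2)), Function('b')(Function('E')(v))) = Mul(-1, 40) = -40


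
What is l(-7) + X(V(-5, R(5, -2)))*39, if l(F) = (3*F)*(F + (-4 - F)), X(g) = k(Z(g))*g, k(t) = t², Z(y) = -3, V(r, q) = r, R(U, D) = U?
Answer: -1671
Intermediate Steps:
X(g) = 9*g (X(g) = (-3)²*g = 9*g)
l(F) = -12*F (l(F) = (3*F)*(-4) = -12*F)
l(-7) + X(V(-5, R(5, -2)))*39 = -12*(-7) + (9*(-5))*39 = 84 - 45*39 = 84 - 1755 = -1671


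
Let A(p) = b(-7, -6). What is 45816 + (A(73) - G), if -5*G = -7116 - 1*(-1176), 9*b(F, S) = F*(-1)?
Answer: 401659/9 ≈ 44629.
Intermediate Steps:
b(F, S) = -F/9 (b(F, S) = (F*(-1))/9 = (-F)/9 = -F/9)
G = 1188 (G = -(-7116 - 1*(-1176))/5 = -(-7116 + 1176)/5 = -⅕*(-5940) = 1188)
A(p) = 7/9 (A(p) = -⅑*(-7) = 7/9)
45816 + (A(73) - G) = 45816 + (7/9 - 1*1188) = 45816 + (7/9 - 1188) = 45816 - 10685/9 = 401659/9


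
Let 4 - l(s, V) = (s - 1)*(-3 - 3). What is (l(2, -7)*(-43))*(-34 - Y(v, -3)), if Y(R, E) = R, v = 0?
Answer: 14620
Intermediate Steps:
l(s, V) = -2 + 6*s (l(s, V) = 4 - (s - 1)*(-3 - 3) = 4 - (-1 + s)*(-6) = 4 - (6 - 6*s) = 4 + (-6 + 6*s) = -2 + 6*s)
(l(2, -7)*(-43))*(-34 - Y(v, -3)) = ((-2 + 6*2)*(-43))*(-34 - 1*0) = ((-2 + 12)*(-43))*(-34 + 0) = (10*(-43))*(-34) = -430*(-34) = 14620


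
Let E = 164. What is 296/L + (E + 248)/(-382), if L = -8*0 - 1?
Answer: -56742/191 ≈ -297.08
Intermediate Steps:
L = -1 (L = 0 - 1 = -1)
296/L + (E + 248)/(-382) = 296/(-1) + (164 + 248)/(-382) = 296*(-1) + 412*(-1/382) = -296 - 206/191 = -56742/191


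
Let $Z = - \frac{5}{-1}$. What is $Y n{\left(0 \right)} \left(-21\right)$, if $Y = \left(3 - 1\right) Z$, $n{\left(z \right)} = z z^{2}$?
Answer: $0$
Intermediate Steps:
$n{\left(z \right)} = z^{3}$
$Z = 5$ ($Z = \left(-5\right) \left(-1\right) = 5$)
$Y = 10$ ($Y = \left(3 - 1\right) 5 = 2 \cdot 5 = 10$)
$Y n{\left(0 \right)} \left(-21\right) = 10 \cdot 0^{3} \left(-21\right) = 10 \cdot 0 \left(-21\right) = 0 \left(-21\right) = 0$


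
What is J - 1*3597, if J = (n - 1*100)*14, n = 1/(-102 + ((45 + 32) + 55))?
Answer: -74948/15 ≈ -4996.5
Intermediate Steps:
n = 1/30 (n = 1/(-102 + (77 + 55)) = 1/(-102 + 132) = 1/30 ≈ 0.033333)
J = -20993/15 (J = (1/30 - 1*100)*14 = (1/30 - 100)*14 = -2999/30*14 = -20993/15 ≈ -1399.5)
J - 1*3597 = -20993/15 - 1*3597 = -20993/15 - 3597 = -74948/15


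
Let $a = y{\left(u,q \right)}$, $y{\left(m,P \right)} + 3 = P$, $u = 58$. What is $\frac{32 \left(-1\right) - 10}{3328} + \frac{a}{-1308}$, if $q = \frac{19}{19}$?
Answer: $- \frac{6035}{544128} \approx -0.011091$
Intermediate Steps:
$q = 1$ ($q = 19 \cdot \frac{1}{19} = 1$)
$y{\left(m,P \right)} = -3 + P$
$a = -2$ ($a = -3 + 1 = -2$)
$\frac{32 \left(-1\right) - 10}{3328} + \frac{a}{-1308} = \frac{32 \left(-1\right) - 10}{3328} - \frac{2}{-1308} = \left(-32 - 10\right) \frac{1}{3328} - - \frac{1}{654} = \left(-42\right) \frac{1}{3328} + \frac{1}{654} = - \frac{21}{1664} + \frac{1}{654} = - \frac{6035}{544128}$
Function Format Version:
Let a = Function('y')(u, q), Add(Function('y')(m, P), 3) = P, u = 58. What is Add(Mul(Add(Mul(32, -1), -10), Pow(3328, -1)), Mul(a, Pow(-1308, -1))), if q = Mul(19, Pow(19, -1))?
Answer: Rational(-6035, 544128) ≈ -0.011091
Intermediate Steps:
q = 1 (q = Mul(19, Rational(1, 19)) = 1)
Function('y')(m, P) = Add(-3, P)
a = -2 (a = Add(-3, 1) = -2)
Add(Mul(Add(Mul(32, -1), -10), Pow(3328, -1)), Mul(a, Pow(-1308, -1))) = Add(Mul(Add(Mul(32, -1), -10), Pow(3328, -1)), Mul(-2, Pow(-1308, -1))) = Add(Mul(Add(-32, -10), Rational(1, 3328)), Mul(-2, Rational(-1, 1308))) = Add(Mul(-42, Rational(1, 3328)), Rational(1, 654)) = Add(Rational(-21, 1664), Rational(1, 654)) = Rational(-6035, 544128)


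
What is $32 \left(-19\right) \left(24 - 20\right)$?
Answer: $-2432$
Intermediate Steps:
$32 \left(-19\right) \left(24 - 20\right) = \left(-608\right) 4 = -2432$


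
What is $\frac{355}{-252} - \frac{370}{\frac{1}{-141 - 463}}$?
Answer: $\frac{56316605}{252} \approx 2.2348 \cdot 10^{5}$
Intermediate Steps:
$\frac{355}{-252} - \frac{370}{\frac{1}{-141 - 463}} = 355 \left(- \frac{1}{252}\right) - \frac{370}{\frac{1}{-604}} = - \frac{355}{252} - \frac{370}{- \frac{1}{604}} = - \frac{355}{252} - -223480 = - \frac{355}{252} + 223480 = \frac{56316605}{252}$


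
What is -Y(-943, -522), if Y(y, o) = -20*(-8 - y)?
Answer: 18700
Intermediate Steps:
Y(y, o) = 160 + 20*y
-Y(-943, -522) = -(160 + 20*(-943)) = -(160 - 18860) = -1*(-18700) = 18700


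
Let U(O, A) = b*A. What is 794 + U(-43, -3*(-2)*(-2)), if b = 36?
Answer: 362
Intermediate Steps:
U(O, A) = 36*A
794 + U(-43, -3*(-2)*(-2)) = 794 + 36*(-3*(-2)*(-2)) = 794 + 36*(6*(-2)) = 794 + 36*(-12) = 794 - 432 = 362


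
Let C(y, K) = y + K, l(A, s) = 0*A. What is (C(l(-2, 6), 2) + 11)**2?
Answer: 169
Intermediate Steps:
l(A, s) = 0
C(y, K) = K + y
(C(l(-2, 6), 2) + 11)**2 = ((2 + 0) + 11)**2 = (2 + 11)**2 = 13**2 = 169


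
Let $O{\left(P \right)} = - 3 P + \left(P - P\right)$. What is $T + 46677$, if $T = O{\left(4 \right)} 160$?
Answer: $44757$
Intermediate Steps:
$O{\left(P \right)} = - 3 P$ ($O{\left(P \right)} = - 3 P + 0 = - 3 P$)
$T = -1920$ ($T = \left(-3\right) 4 \cdot 160 = \left(-12\right) 160 = -1920$)
$T + 46677 = -1920 + 46677 = 44757$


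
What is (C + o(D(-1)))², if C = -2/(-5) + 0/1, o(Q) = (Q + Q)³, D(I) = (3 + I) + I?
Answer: 1764/25 ≈ 70.560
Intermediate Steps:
D(I) = 3 + 2*I
o(Q) = 8*Q³ (o(Q) = (2*Q)³ = 8*Q³)
C = ⅖ (C = -2*(-⅕) + 0*1 = ⅖ + 0 = ⅖ ≈ 0.40000)
(C + o(D(-1)))² = (⅖ + 8*(3 + 2*(-1))³)² = (⅖ + 8*(3 - 2)³)² = (⅖ + 8*1³)² = (⅖ + 8*1)² = (⅖ + 8)² = (42/5)² = 1764/25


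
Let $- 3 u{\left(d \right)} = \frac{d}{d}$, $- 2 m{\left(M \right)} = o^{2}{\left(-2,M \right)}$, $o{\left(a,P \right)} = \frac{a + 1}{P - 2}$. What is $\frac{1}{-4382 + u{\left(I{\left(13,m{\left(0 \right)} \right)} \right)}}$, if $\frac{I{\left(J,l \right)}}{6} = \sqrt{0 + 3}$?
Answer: $- \frac{3}{13147} \approx -0.00022819$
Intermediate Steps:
$o{\left(a,P \right)} = \frac{1 + a}{-2 + P}$
$m{\left(M \right)} = - \frac{1}{2 \left(-2 + M\right)^{2}}$ ($m{\left(M \right)} = - \frac{\left(\frac{1 - 2}{-2 + M}\right)^{2}}{2} = - \frac{\left(\frac{1}{-2 + M} \left(-1\right)\right)^{2}}{2} = - \frac{\left(- \frac{1}{-2 + M}\right)^{2}}{2} = - \frac{1}{2 \left(-2 + M\right)^{2}}$)
$I{\left(J,l \right)} = 6 \sqrt{3}$ ($I{\left(J,l \right)} = 6 \sqrt{0 + 3} = 6 \sqrt{3}$)
$u{\left(d \right)} = - \frac{1}{3}$ ($u{\left(d \right)} = - \frac{d \frac{1}{d}}{3} = \left(- \frac{1}{3}\right) 1 = - \frac{1}{3}$)
$\frac{1}{-4382 + u{\left(I{\left(13,m{\left(0 \right)} \right)} \right)}} = \frac{1}{-4382 - \frac{1}{3}} = \frac{1}{- \frac{13147}{3}} = - \frac{3}{13147}$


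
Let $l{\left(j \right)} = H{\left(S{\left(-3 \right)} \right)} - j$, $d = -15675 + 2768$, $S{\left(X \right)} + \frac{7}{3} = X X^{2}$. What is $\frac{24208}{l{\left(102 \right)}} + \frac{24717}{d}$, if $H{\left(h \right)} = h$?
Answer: $- \frac{473548233}{2542679} \approx -186.24$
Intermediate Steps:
$S{\left(X \right)} = - \frac{7}{3} + X^{3}$ ($S{\left(X \right)} = - \frac{7}{3} + X X^{2} = - \frac{7}{3} + X^{3}$)
$d = -12907$
$l{\left(j \right)} = - \frac{88}{3} - j$ ($l{\left(j \right)} = \left(- \frac{7}{3} + \left(-3\right)^{3}\right) - j = \left(- \frac{7}{3} - 27\right) - j = - \frac{88}{3} - j$)
$\frac{24208}{l{\left(102 \right)}} + \frac{24717}{d} = \frac{24208}{- \frac{88}{3} - 102} + \frac{24717}{-12907} = \frac{24208}{- \frac{88}{3} - 102} + 24717 \left(- \frac{1}{12907}\right) = \frac{24208}{- \frac{394}{3}} - \frac{24717}{12907} = 24208 \left(- \frac{3}{394}\right) - \frac{24717}{12907} = - \frac{36312}{197} - \frac{24717}{12907} = - \frac{473548233}{2542679}$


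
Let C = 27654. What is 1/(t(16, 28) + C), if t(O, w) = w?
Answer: 1/27682 ≈ 3.6125e-5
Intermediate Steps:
1/(t(16, 28) + C) = 1/(28 + 27654) = 1/27682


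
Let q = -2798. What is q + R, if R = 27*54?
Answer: -1340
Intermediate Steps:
R = 1458
q + R = -2798 + 1458 = -1340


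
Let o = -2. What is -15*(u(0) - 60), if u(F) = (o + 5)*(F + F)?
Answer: 900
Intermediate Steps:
u(F) = 6*F (u(F) = (-2 + 5)*(F + F) = 3*(2*F) = 6*F)
-15*(u(0) - 60) = -15*(6*0 - 60) = -15*(0 - 60) = -15*(-60) = 900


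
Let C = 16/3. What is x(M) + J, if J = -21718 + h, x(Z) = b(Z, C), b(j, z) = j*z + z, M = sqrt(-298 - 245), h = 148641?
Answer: 380785/3 + 16*I*sqrt(543)/3 ≈ 1.2693e+5 + 124.28*I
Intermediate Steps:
C = 16/3 (C = 16*(1/3) = 16/3 ≈ 5.3333)
M = I*sqrt(543) (M = sqrt(-543) = I*sqrt(543) ≈ 23.302*I)
b(j, z) = z + j*z
x(Z) = 16/3 + 16*Z/3 (x(Z) = 16*(1 + Z)/3 = 16/3 + 16*Z/3)
J = 126923 (J = -21718 + 148641 = 126923)
x(M) + J = (16/3 + 16*(I*sqrt(543))/3) + 126923 = (16/3 + 16*I*sqrt(543)/3) + 126923 = 380785/3 + 16*I*sqrt(543)/3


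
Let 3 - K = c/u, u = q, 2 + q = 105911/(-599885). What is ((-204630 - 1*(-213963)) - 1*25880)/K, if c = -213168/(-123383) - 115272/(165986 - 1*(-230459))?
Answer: -5419509856738089931/1198792174574131 ≈ -4520.8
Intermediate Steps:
q = -100437/46145 (q = -2 + 105911/(-599885) = -2 + 105911*(-1/599885) = -2 - 8147/46145 = -100437/46145 ≈ -2.1766)
u = -100437/46145 ≈ -2.1766
c = 70286782584/48914573435 (c = -213168*(-1/123383) - 115272/(165986 + 230459) = 213168/123383 - 115272/396445 = 70286782584/48914573435 ≈ 1.4369)
K = 1198792174574131/327522200806073 (K = 3 - 70286782584/(48914573435*(-100437/46145)) = 3 - 70286782584*(-46145)/(48914573435*100437) = 3 - 1*(-216225572155912/327522200806073) = 3 + 216225572155912/327522200806073 = 1198792174574131/327522200806073 ≈ 3.6602)
((-204630 - 1*(-213963)) - 1*25880)/K = ((-204630 - 1*(-213963)) - 1*25880)/(1198792174574131/327522200806073) = ((-204630 + 213963) - 25880)*(327522200806073/1198792174574131) = (9333 - 25880)*(327522200806073/1198792174574131) = -16547*327522200806073/1198792174574131 = -5419509856738089931/1198792174574131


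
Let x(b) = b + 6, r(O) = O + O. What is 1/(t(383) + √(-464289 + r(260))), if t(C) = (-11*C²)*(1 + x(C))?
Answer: -629295810/396013216484019869 - I*√463769/396013216484019869 ≈ -1.5891e-9 - 1.7197e-15*I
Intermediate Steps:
r(O) = 2*O
x(b) = 6 + b
t(C) = -11*C²*(7 + C) (t(C) = (-11*C²)*(1 + (6 + C)) = (-11*C²)*(7 + C) = -11*C²*(7 + C))
1/(t(383) + √(-464289 + r(260))) = 1/(11*383²*(-7 - 1*383) + √(-464289 + 2*260)) = 1/(11*146689*(-7 - 383) + √(-464289 + 520)) = 1/(11*146689*(-390) + √(-463769)) = 1/(-629295810 + I*√463769)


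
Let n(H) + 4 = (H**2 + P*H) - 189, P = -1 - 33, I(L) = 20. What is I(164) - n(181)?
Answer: -26394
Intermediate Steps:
P = -34
n(H) = -193 + H**2 - 34*H (n(H) = -4 + ((H**2 - 34*H) - 189) = -4 + (-189 + H**2 - 34*H) = -193 + H**2 - 34*H)
I(164) - n(181) = 20 - (-193 + 181**2 - 34*181) = 20 - (-193 + 32761 - 6154) = 20 - 1*26414 = 20 - 26414 = -26394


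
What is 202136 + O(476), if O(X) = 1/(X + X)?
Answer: 192433473/952 ≈ 2.0214e+5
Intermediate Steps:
O(X) = 1/(2*X)
202136 + O(476) = 202136 + (1/2)/476 = 202136 + (1/2)*(1/476) = 202136 + 1/952 = 192433473/952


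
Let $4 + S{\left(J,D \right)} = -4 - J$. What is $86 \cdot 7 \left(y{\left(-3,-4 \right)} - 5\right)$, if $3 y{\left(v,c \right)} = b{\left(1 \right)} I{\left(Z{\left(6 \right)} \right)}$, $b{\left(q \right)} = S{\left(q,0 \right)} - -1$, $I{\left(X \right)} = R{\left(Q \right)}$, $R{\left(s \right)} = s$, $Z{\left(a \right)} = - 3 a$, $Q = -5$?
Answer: $\frac{15050}{3} \approx 5016.7$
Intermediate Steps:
$S{\left(J,D \right)} = -8 - J$ ($S{\left(J,D \right)} = -4 - \left(4 + J\right) = -8 - J$)
$I{\left(X \right)} = -5$
$b{\left(q \right)} = -7 - q$ ($b{\left(q \right)} = \left(-8 - q\right) - -1 = \left(-8 - q\right) + 1 = -7 - q$)
$y{\left(v,c \right)} = \frac{40}{3}$ ($y{\left(v,c \right)} = \frac{\left(-7 - 1\right) \left(-5\right)}{3} = \frac{\left(-8\right) \left(-5\right)}{3} = \frac{1}{3} \cdot 40 = \frac{40}{3}$)
$86 \cdot 7 \left(y{\left(-3,-4 \right)} - 5\right) = 86 \cdot 7 \left(\frac{40}{3} - 5\right) = 86 \cdot 7 \cdot \frac{25}{3} = 86 \cdot \frac{175}{3} = \frac{15050}{3}$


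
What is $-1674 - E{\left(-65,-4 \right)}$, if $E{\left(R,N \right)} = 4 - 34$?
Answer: $-1644$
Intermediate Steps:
$E{\left(R,N \right)} = -30$ ($E{\left(R,N \right)} = 4 - 34 = -30$)
$-1674 - E{\left(-65,-4 \right)} = -1674 - -30 = -1674 + 30 = -1644$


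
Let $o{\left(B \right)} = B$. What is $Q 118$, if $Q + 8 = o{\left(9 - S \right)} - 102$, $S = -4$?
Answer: $-11446$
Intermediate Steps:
$Q = -97$ ($Q = -8 + \left(\left(9 - -4\right) - 102\right) = -8 + \left(\left(9 + 4\right) - 102\right) = -8 + \left(13 - 102\right) = -8 - 89 = -97$)
$Q 118 = \left(-97\right) 118 = -11446$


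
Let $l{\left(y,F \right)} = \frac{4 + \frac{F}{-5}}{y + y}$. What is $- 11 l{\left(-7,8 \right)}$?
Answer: $\frac{66}{35} \approx 1.8857$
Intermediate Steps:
$l{\left(y,F \right)} = \frac{4 - \frac{F}{5}}{2 y}$ ($l{\left(y,F \right)} = \frac{4 + F \left(- \frac{1}{5}\right)}{2 y} = \left(4 - \frac{F}{5}\right) \frac{1}{2 y} = \frac{4 - \frac{F}{5}}{2 y}$)
$- 11 l{\left(-7,8 \right)} = - 11 \frac{20 - 8}{10 \left(-7\right)} = - 11 \cdot \frac{1}{10} \left(- \frac{1}{7}\right) \left(20 - 8\right) = - 11 \cdot \frac{1}{10} \left(- \frac{1}{7}\right) 12 = \left(-11\right) \left(- \frac{6}{35}\right) = \frac{66}{35}$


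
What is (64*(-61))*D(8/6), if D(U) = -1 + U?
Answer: -3904/3 ≈ -1301.3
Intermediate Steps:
(64*(-61))*D(8/6) = (64*(-61))*(-1 + 8/6) = -3904*(-1 + 8*(⅙)) = -3904*(-1 + 4/3) = -3904*⅓ = -3904/3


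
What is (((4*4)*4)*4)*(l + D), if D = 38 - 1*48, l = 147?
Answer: 35072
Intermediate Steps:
D = -10 (D = 38 - 48 = -10)
(((4*4)*4)*4)*(l + D) = (((4*4)*4)*4)*(147 - 10) = ((16*4)*4)*137 = (64*4)*137 = 256*137 = 35072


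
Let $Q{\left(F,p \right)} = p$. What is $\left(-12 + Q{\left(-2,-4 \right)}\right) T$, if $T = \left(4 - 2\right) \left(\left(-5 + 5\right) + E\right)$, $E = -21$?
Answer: $672$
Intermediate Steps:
$T = -42$ ($T = \left(4 - 2\right) \left(\left(-5 + 5\right) - 21\right) = 2 \left(0 - 21\right) = 2 \left(-21\right) = -42$)
$\left(-12 + Q{\left(-2,-4 \right)}\right) T = \left(-12 - 4\right) \left(-42\right) = \left(-16\right) \left(-42\right) = 672$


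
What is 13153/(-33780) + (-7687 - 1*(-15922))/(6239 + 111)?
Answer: 778627/858012 ≈ 0.90748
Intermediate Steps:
13153/(-33780) + (-7687 - 1*(-15922))/(6239 + 111) = 13153*(-1/33780) + (-7687 + 15922)/6350 = -13153/33780 + 8235*(1/6350) = -13153/33780 + 1647/1270 = 778627/858012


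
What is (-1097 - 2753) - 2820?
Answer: -6670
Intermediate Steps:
(-1097 - 2753) - 2820 = -3850 - 2820 = -6670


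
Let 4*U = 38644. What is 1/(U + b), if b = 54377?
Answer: 1/64038 ≈ 1.5616e-5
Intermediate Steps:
U = 9661 (U = (¼)*38644 = 9661)
1/(U + b) = 1/(9661 + 54377) = 1/64038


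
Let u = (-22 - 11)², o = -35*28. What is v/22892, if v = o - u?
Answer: -2069/22892 ≈ -0.090381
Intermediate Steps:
o = -980
u = 1089 (u = (-33)² = 1089)
v = -2069 (v = -980 - 1*1089 = -980 - 1089 = -2069)
v/22892 = -2069/22892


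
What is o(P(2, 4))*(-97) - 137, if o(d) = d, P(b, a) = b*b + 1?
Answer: -622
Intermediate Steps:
P(b, a) = 1 + b**2 (P(b, a) = b**2 + 1 = 1 + b**2)
o(P(2, 4))*(-97) - 137 = (1 + 2**2)*(-97) - 137 = (1 + 4)*(-97) - 137 = 5*(-97) - 137 = -485 - 137 = -622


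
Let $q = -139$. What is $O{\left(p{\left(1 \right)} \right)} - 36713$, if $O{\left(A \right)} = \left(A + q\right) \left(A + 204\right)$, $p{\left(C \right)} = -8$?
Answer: $-65525$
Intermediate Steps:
$O{\left(A \right)} = \left(-139 + A\right) \left(204 + A\right)$ ($O{\left(A \right)} = \left(A - 139\right) \left(A + 204\right) = \left(-139 + A\right) \left(204 + A\right)$)
$O{\left(p{\left(1 \right)} \right)} - 36713 = \left(-28356 + \left(-8\right)^{2} + 65 \left(-8\right)\right) - 36713 = \left(-28356 + 64 - 520\right) - 36713 = -28812 - 36713 = -65525$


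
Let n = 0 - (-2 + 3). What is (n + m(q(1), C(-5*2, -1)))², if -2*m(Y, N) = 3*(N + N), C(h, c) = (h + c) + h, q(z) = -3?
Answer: 3844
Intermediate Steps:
C(h, c) = c + 2*h (C(h, c) = (c + h) + h = c + 2*h)
m(Y, N) = -3*N (m(Y, N) = -3*(N + N)/2 = -3*2*N/2 = -3*N)
n = -1 (n = 0 - 1*1 = 0 - 1 = -1)
(n + m(q(1), C(-5*2, -1)))² = (-1 - 3*(-1 + 2*(-5*2)))² = (-1 - 3*(-1 + 2*(-10)))² = (-1 - 3*(-1 - 20))² = (-1 - 3*(-21))² = (-1 + 63)² = 62² = 3844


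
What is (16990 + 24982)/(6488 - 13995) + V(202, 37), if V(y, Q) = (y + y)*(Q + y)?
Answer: 724803920/7507 ≈ 96550.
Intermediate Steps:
V(y, Q) = 2*y*(Q + y) (V(y, Q) = (2*y)*(Q + y) = 2*y*(Q + y))
(16990 + 24982)/(6488 - 13995) + V(202, 37) = (16990 + 24982)/(6488 - 13995) + 2*202*(37 + 202) = 41972/(-7507) + 2*202*239 = 41972*(-1/7507) + 96556 = -41972/7507 + 96556 = 724803920/7507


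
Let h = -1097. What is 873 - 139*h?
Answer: 153356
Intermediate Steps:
873 - 139*h = 873 - 139*(-1097) = 873 + 152483 = 153356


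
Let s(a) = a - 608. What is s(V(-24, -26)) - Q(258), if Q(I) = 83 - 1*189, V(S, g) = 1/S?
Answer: -12049/24 ≈ -502.04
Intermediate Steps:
Q(I) = -106 (Q(I) = 83 - 189 = -106)
s(a) = -608 + a
s(V(-24, -26)) - Q(258) = (-608 + 1/(-24)) - 1*(-106) = (-608 - 1/24) + 106 = -14593/24 + 106 = -12049/24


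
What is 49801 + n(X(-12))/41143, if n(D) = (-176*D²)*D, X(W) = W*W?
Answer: 1523429359/41143 ≈ 37028.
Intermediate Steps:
X(W) = W²
n(D) = -176*D³
49801 + n(X(-12))/41143 = 49801 - 176*((-12)²)³/41143 = 49801 - 176*144³*(1/41143) = 49801 - 176*2985984*(1/41143) = 49801 - 525533184*1/41143 = 49801 - 525533184/41143 = 1523429359/41143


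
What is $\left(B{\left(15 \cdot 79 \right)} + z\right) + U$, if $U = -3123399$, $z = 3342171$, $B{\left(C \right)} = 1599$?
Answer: $220371$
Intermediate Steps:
$\left(B{\left(15 \cdot 79 \right)} + z\right) + U = \left(1599 + 3342171\right) - 3123399 = 3343770 - 3123399 = 220371$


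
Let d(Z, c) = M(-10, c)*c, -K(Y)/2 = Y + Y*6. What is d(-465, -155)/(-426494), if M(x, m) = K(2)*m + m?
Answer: 648675/426494 ≈ 1.5209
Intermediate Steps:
K(Y) = -14*Y (K(Y) = -2*(Y + Y*6) = -2*(Y + 6*Y) = -14*Y)
M(x, m) = -27*m (M(x, m) = (-14*2)*m + m = -28*m + m = -27*m)
d(Z, c) = -27*c**2 (d(Z, c) = (-27*c)*c = -27*c**2)
d(-465, -155)/(-426494) = -27*(-155)**2/(-426494) = -27*24025*(-1/426494) = -648675*(-1/426494) = 648675/426494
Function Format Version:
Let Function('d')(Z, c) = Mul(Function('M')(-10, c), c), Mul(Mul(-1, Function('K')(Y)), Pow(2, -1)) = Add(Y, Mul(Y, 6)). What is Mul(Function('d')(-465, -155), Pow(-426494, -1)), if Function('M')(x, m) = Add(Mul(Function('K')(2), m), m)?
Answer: Rational(648675, 426494) ≈ 1.5209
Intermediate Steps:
Function('K')(Y) = Mul(-14, Y) (Function('K')(Y) = Mul(-2, Add(Y, Mul(Y, 6))) = Mul(-2, Add(Y, Mul(6, Y))) = Mul(-2, Mul(7, Y)) = Mul(-14, Y))
Function('M')(x, m) = Mul(-27, m) (Function('M')(x, m) = Add(Mul(Mul(-14, 2), m), m) = Add(Mul(-28, m), m) = Mul(-27, m))
Function('d')(Z, c) = Mul(-27, Pow(c, 2)) (Function('d')(Z, c) = Mul(Mul(-27, c), c) = Mul(-27, Pow(c, 2)))
Mul(Function('d')(-465, -155), Pow(-426494, -1)) = Mul(Mul(-27, Pow(-155, 2)), Pow(-426494, -1)) = Mul(Mul(-27, 24025), Rational(-1, 426494)) = Mul(-648675, Rational(-1, 426494)) = Rational(648675, 426494)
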